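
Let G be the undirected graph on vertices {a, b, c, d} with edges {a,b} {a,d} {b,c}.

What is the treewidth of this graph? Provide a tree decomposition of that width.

Each bag holds 2 vertices, so the decomposition has width 1, which upper-bounds the treewidth. Since G has at least one edge (e.g. d–a), it is not an edgeless graph, so tw(G) ≥ 1. Hence tw(G) = 1 exactly.

Treewidth 1.
One such decomposition:
Bags: B1 = {a, d}  B2 = {a, b}  B3 = {b, c}
Tree: B1–B2, B2–B3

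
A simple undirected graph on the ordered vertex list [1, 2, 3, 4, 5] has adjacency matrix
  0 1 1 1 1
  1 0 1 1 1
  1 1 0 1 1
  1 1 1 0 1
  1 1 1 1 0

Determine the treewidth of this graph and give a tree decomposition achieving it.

Treewidth 4.
One optimal decomposition is:
Bags: B1 = {1, 2, 3, 4, 5}
Tree: (single bag)

With just one bag of size 5, the width is 5 − 1 = 4, so tw(G) ≤ 4. Conversely, {1, 2, 3, 4, 5} is a clique of size 5, and the vertices of any clique must share a bag in every tree decomposition; so some bag has ≥ 5 vertices and tw(G) ≥ 4. The upper and lower bounds meet at 4, so that is the treewidth.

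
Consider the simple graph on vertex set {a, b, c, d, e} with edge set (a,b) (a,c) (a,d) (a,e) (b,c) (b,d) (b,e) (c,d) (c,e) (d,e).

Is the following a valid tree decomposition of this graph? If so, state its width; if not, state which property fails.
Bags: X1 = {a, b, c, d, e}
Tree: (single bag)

Yes; width 4.

Checking the three conditions: (i) the bags cover all of {a, b, c, d, e}; (ii) for each edge, some bag contains both endpoints; (iii) the bags containing any fixed vertex form a subtree. All hold, so the decomposition is valid with width 5 − 1 = 4.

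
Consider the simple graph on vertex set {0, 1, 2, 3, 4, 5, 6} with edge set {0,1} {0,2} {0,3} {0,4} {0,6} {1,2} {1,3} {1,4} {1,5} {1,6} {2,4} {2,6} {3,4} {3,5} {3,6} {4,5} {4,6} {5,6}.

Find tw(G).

4

A width-4 tree decomposition is:
Bags: B1 = {1, 3, 4, 5, 6}  B2 = {0, 1, 3, 4, 6}  B3 = {0, 1, 2, 4, 6}
Tree: B1–B2, B2–B3
Every bag has size at most 5, so the width is 5 − 1 = 4 and tw(G) ≤ 4. On the other hand G contains the 5-clique {0, 1, 2, 4, 6}. A clique must lie in a single bag of any decomposition, so no decomposition can have width below 4. Combining the bounds, tw(G) = 4.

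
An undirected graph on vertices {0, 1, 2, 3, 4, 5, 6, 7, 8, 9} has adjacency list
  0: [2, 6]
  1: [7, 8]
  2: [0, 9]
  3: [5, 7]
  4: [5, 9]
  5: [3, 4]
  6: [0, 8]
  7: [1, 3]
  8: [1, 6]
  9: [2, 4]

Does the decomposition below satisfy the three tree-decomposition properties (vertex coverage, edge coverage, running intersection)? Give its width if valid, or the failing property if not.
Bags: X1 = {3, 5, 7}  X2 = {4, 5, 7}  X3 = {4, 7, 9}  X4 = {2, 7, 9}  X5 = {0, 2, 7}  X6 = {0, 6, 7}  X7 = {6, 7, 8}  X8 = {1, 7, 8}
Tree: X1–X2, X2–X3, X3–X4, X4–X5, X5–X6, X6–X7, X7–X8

Yes; width 2.

Vertex coverage: the bags together contain {0, 1, 2, 3, 4, 5, 6, 7, 8, 9}, the full vertex set. Edge coverage: each edge of G has both endpoints in at least one bag. Running intersection: for every vertex, the bags containing it form a connected subtree. All three properties hold, so this is a valid tree decomposition of width max|bag| − 1 = 2, and hence tw(G) ≤ 2.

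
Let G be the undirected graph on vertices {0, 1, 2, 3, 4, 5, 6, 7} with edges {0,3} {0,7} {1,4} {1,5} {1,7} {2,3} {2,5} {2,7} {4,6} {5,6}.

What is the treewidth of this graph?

2

A width-2 tree decomposition is:
Bags: B1 = {0, 2, 3}  B2 = {0, 2, 7}  B3 = {2, 5, 7}  B4 = {1, 5, 7}  B5 = {1, 5, 6}  B6 = {1, 4, 6}
Tree: B1–B2, B2–B3, B3–B4, B4–B5, B5–B6
Every bag has size at most 3, so the width is 3 − 1 = 2 and tw(G) ≤ 2. The edges 3–0–7–2–3 form a cycle, so G is not a tree and its treewidth is at least 2. The upper and lower bounds meet at 2, so that is the treewidth.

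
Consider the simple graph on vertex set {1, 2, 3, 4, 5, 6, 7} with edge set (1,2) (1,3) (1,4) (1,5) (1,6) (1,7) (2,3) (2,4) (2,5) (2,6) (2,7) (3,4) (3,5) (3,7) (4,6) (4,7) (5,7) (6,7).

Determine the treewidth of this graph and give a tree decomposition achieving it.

The largest bag has 5 vertices, giving width 4; this decomposition certifies tw(G) ≤ 4. On the other hand G contains the 5-clique {1, 2, 3, 4, 7}. A clique must lie in a single bag of any decomposition, so no decomposition can have width below 4. Combining the bounds, tw(G) = 4.

Treewidth 4.
Bags: B1 = {1, 2, 3, 5, 7}  B2 = {1, 2, 3, 4, 7}  B3 = {1, 2, 4, 6, 7}
Tree: B1–B2, B2–B3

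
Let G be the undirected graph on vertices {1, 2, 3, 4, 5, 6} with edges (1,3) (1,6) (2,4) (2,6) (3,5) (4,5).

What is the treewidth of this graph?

A width-2 tree decomposition is:
Bags: B1 = {3, 4, 5}  B2 = {2, 3, 4}  B3 = {2, 3, 6}  B4 = {1, 3, 6}
Tree: B1–B2, B2–B3, B3–B4
Each bag holds 3 vertices, so the decomposition has width 2, which upper-bounds the treewidth. The edges 3–5–4–2–6–1–3 form a cycle, so G is not a tree and its treewidth is at least 2. Therefore the treewidth is 2.

2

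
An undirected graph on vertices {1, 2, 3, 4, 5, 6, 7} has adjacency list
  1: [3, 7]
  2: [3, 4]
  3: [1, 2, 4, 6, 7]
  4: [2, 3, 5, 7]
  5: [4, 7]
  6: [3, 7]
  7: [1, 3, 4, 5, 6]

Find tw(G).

A width-2 tree decomposition is:
Bags: B1 = {3, 4, 7}  B2 = {3, 6, 7}  B3 = {1, 3, 7}  B4 = {4, 5, 7}  B5 = {2, 3, 4}
Tree: B1–B2, B1–B3, B1–B4, B1–B5
The largest bag has 3 vertices, giving width 2; this decomposition certifies tw(G) ≤ 2. On the other hand G contains the 3-clique {2, 3, 4}. A clique must lie in a single bag of any decomposition, so no decomposition can have width below 2. Therefore the treewidth is 2.

2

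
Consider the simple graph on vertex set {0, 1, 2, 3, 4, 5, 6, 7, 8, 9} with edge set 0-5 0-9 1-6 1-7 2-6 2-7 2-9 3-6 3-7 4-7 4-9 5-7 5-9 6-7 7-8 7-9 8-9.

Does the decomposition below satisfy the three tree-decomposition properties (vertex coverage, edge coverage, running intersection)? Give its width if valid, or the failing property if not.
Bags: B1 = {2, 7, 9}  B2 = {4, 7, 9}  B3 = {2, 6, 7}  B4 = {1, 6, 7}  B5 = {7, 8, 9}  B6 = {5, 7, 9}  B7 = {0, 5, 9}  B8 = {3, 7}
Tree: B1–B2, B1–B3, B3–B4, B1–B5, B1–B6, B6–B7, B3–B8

No — edge (6,3) lies in no bag.

A tree decomposition must satisfy three properties: every vertex lies in some bag; for every edge, both endpoints lie together in some bag; and for every vertex, the bags containing it form a connected subtree. Here edge (6,3) lies in no bag, so the decomposition is invalid.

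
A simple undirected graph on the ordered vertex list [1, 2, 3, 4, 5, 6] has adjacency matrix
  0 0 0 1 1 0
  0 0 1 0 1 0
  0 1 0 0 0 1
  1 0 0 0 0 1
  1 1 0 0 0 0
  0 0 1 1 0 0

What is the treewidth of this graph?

A width-2 tree decomposition is:
Bags: B1 = {1, 4, 6}  B2 = {1, 3, 6}  B3 = {1, 2, 3}  B4 = {1, 2, 5}
Tree: B1–B2, B2–B3, B3–B4
The largest bag has 3 vertices, giving width 2; this decomposition certifies tw(G) ≤ 2. The edges 1–4–6–3–2–5–1 form a cycle, so G is not a tree and its treewidth is at least 2. Hence tw(G) = 2 exactly.

2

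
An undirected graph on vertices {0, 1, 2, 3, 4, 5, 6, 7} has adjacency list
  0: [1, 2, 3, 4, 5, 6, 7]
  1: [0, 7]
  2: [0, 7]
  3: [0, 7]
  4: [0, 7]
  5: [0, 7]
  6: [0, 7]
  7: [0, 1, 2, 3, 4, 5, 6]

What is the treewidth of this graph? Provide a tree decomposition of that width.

The largest bag has 3 vertices, giving width 2; this decomposition certifies tw(G) ≤ 2. Conversely, {0, 1, 7} is a clique of size 3, and the vertices of any clique must share a bag in every tree decomposition; so some bag has ≥ 3 vertices and tw(G) ≥ 2. Hence tw(G) = 2 exactly.

Treewidth 2.
Bags: B1 = {0, 2, 7}  B2 = {0, 4, 7}  B3 = {0, 3, 7}  B4 = {0, 5, 7}  B5 = {0, 1, 7}  B6 = {0, 6, 7}
Tree: B1–B2, B1–B3, B3–B4, B1–B5, B2–B6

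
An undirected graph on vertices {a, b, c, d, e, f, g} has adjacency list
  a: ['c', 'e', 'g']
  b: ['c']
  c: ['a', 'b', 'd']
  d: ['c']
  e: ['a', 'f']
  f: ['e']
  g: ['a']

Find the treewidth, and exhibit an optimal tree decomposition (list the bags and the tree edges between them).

Each bag holds 2 vertices, so the decomposition has width 1, which upper-bounds the treewidth. G has an edge, so its treewidth is at least 1. Therefore the treewidth is 1.

Treewidth 1.
Bags: B1 = {a, c}  B2 = {a, e}  B3 = {a, g}  B4 = {b, c}  B5 = {c, d}  B6 = {e, f}
Tree: B1–B2, B1–B3, B1–B4, B4–B5, B2–B6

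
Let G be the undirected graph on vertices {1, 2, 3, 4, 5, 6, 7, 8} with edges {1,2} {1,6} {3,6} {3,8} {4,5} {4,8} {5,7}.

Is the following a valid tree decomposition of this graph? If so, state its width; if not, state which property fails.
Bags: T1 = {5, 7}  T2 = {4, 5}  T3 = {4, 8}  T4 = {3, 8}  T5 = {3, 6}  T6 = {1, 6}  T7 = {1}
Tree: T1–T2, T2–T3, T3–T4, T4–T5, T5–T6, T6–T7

No — vertex 2 appears in no bag.

A tree decomposition must satisfy three properties: every vertex lies in some bag; for every edge, both endpoints lie together in some bag; and for every vertex, the bags containing it form a connected subtree. Here vertex 2 appears in no bag, so the decomposition is invalid.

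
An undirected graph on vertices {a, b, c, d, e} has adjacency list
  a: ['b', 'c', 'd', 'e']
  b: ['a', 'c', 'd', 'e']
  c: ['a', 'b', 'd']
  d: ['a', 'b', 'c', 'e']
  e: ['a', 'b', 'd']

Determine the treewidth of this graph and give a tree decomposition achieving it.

The largest bag has 4 vertices, giving width 3; this decomposition certifies tw(G) ≤ 3. On the other hand G contains the 4-clique {a, b, d, e}. A clique must lie in a single bag of any decomposition, so no decomposition can have width below 3. Hence tw(G) = 3 exactly.

Treewidth 3.
One such decomposition:
Bags: B1 = {a, b, d, e}  B2 = {a, b, c, d}
Tree: B1–B2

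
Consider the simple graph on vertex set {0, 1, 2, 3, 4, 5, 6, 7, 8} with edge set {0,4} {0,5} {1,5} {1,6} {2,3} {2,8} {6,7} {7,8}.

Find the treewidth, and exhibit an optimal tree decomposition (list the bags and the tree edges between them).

Treewidth 1.
One such decomposition:
Bags: B1 = {2, 3}  B2 = {2, 8}  B3 = {7, 8}  B4 = {6, 7}  B5 = {1, 6}  B6 = {1, 5}  B7 = {0, 5}  B8 = {0, 4}
Tree: B1–B2, B2–B3, B3–B4, B4–B5, B5–B6, B6–B7, B7–B8

Each bag holds 2 vertices, so the decomposition has width 1, which upper-bounds the treewidth. G has an edge, so its treewidth is at least 1. Combining the bounds, tw(G) = 1.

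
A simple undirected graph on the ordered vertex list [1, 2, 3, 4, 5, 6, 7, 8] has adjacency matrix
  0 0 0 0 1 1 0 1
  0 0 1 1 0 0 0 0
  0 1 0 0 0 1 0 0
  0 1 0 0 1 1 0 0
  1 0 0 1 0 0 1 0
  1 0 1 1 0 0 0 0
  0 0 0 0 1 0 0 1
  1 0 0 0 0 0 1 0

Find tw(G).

2

A width-2 tree decomposition is:
Bags: B1 = {2, 3, 6}  B2 = {2, 4, 6}  B3 = {1, 4, 6}  B4 = {1, 4, 5}  B5 = {1, 5, 8}  B6 = {5, 7, 8}
Tree: B1–B2, B2–B3, B3–B4, B4–B5, B5–B6
Each bag holds 3 vertices, so the decomposition has width 2, which upper-bounds the treewidth. For the lower bound, G contains the cycle 3–2–4–6–3, so G is not a forest; only forests have treewidth ≤ 1, hence tw(G) ≥ 2. Combining the bounds, tw(G) = 2.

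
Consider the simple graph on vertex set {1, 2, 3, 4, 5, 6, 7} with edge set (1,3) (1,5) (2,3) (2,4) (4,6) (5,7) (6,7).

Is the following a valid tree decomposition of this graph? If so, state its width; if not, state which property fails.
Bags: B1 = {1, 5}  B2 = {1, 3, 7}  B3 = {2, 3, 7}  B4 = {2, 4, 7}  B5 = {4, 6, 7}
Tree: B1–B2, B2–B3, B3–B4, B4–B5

No — edge (7,5) lies in no bag.

A tree decomposition must satisfy three properties: every vertex lies in some bag; for every edge, both endpoints lie together in some bag; and for every vertex, the bags containing it form a connected subtree. Here edge (7,5) lies in no bag, so the decomposition is invalid.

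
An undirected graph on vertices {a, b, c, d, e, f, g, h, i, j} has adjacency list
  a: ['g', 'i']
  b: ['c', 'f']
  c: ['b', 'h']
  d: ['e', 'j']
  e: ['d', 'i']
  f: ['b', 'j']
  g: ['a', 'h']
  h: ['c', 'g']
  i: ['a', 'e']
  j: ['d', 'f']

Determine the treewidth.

2

A width-2 tree decomposition is:
Bags: B1 = {a, g, i}  B2 = {e, g, i}  B3 = {d, e, g}  B4 = {d, g, j}  B5 = {f, g, j}  B6 = {b, f, g}  B7 = {b, c, g}  B8 = {c, g, h}
Tree: B1–B2, B2–B3, B3–B4, B4–B5, B5–B6, B6–B7, B7–B8
Every bag has size at most 3, so the width is 3 − 1 = 2 and tw(G) ≤ 2. The edges g–a–i–e–d–j–f–b–c–h–g form a cycle, so G is not a tree and its treewidth is at least 2. Hence tw(G) = 2 exactly.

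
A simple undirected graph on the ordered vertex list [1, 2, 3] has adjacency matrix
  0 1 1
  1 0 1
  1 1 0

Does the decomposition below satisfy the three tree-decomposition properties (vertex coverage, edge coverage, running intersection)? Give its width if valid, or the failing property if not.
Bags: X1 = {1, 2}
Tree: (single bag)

A tree decomposition must satisfy three properties: every vertex lies in some bag; for every edge, both endpoints lie together in some bag; and for every vertex, the bags containing it form a connected subtree. Here vertex 3 appears in no bag, so the decomposition is invalid.

No — vertex 3 appears in no bag.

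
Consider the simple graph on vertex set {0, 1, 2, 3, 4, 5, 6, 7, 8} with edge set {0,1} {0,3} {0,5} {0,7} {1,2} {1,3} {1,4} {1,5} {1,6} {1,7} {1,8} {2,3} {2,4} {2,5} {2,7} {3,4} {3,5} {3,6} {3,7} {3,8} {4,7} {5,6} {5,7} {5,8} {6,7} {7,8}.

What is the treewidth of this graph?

A width-4 tree decomposition is:
Bags: B1 = {1, 3, 5, 7, 8}  B2 = {1, 2, 3, 5, 7}  B3 = {0, 1, 3, 5, 7}  B4 = {1, 2, 3, 4, 7}  B5 = {1, 3, 5, 6, 7}
Tree: B1–B2, B2–B3, B2–B4, B2–B5
Every bag has size at most 5, so the width is 5 − 1 = 4 and tw(G) ≤ 4. For the lower bound, the 5 vertices {1, 2, 3, 4, 7} are pairwise adjacent, and any tree decomposition puts a clique entirely inside one bag — forcing width ≥ 4. Hence tw(G) = 4 exactly.

4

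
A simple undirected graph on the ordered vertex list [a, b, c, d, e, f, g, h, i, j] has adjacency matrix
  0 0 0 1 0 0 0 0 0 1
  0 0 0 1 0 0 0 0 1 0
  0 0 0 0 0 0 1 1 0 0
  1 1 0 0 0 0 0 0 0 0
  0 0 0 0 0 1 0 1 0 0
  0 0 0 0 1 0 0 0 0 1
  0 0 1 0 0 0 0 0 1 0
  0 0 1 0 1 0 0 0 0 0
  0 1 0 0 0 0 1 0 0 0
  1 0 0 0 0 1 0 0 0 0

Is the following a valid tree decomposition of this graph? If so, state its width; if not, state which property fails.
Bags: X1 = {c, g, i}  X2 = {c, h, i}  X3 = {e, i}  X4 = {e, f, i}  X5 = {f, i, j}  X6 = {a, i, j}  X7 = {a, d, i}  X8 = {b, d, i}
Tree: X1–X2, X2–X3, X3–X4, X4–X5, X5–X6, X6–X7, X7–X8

No — edge (h,e) lies in no bag.

A tree decomposition must satisfy three properties: every vertex lies in some bag; for every edge, both endpoints lie together in some bag; and for every vertex, the bags containing it form a connected subtree. Here edge (h,e) lies in no bag, so the decomposition is invalid.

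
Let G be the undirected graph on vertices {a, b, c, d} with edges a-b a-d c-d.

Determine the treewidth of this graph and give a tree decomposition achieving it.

Treewidth 1.
One optimal decomposition is:
Bags: B1 = {c, d}  B2 = {a, d}  B3 = {a, b}
Tree: B1–B2, B2–B3

Every bag has size at most 2, so the width is 2 − 1 = 1 and tw(G) ≤ 1. G has an edge, so its treewidth is at least 1. Combining the bounds, tw(G) = 1.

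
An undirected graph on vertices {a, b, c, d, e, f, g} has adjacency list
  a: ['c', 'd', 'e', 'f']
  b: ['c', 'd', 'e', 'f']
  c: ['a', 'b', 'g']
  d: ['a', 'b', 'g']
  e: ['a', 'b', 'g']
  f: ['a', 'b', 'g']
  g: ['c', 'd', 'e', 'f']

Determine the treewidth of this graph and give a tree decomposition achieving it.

Treewidth 3.
One such decomposition:
Bags: B1 = {a, b, d, g}  B2 = {a, b, f, g}  B3 = {a, b, c, g}  B4 = {a, b, e, g}
Tree: B1–B2, B2–B3, B3–B4

Each bag holds 4 vertices, so the decomposition has width 3, which upper-bounds the treewidth. For the lower bound: the 4 vertex sets {d,g}, {b,f}, {a}, {c} are disjoint, each induces a connected subgraph, and every pair is joined by at least one edge of G. Contracting each set to a single vertex therefore yields K_{4} as a minor, and since treewidth is minor-monotone, tw(G) ≥ tw(K_{4}) = 3. Therefore the treewidth is 3.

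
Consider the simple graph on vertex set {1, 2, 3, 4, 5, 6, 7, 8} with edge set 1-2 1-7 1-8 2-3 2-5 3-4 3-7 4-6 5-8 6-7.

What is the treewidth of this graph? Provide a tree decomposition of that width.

The largest bag has 3 vertices, giving width 2; this decomposition certifies tw(G) ≤ 2. The edges 5–8–1–2–5 form a cycle, so G is not a tree and its treewidth is at least 2. The upper and lower bounds meet at 2, so that is the treewidth.

Treewidth 2.
Bags: B1 = {2, 5, 8}  B2 = {1, 2, 8}  B3 = {1, 2, 3}  B4 = {1, 3, 7}  B5 = {3, 4, 7}  B6 = {4, 6, 7}
Tree: B1–B2, B2–B3, B3–B4, B4–B5, B5–B6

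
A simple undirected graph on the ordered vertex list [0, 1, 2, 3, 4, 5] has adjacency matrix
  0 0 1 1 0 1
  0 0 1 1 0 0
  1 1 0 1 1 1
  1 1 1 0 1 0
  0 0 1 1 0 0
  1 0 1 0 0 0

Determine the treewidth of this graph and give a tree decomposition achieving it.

Treewidth 2.
One optimal decomposition is:
Bags: B1 = {2, 3, 4}  B2 = {0, 2, 3}  B3 = {1, 2, 3}  B4 = {0, 2, 5}
Tree: B1–B2, B1–B3, B2–B4

The largest bag has 3 vertices, giving width 2; this decomposition certifies tw(G) ≤ 2. For the lower bound, the 3 vertices {0, 2, 3} are pairwise adjacent, and any tree decomposition puts a clique entirely inside one bag — forcing width ≥ 2. Hence tw(G) = 2 exactly.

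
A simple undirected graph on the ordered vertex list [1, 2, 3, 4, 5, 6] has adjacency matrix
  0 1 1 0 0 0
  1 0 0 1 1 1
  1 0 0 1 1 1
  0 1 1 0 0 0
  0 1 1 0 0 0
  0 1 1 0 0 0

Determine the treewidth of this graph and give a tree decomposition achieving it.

Treewidth 2.
One such decomposition:
Bags: B1 = {2, 3, 5}  B2 = {2, 3, 4}  B3 = {2, 3, 6}  B4 = {1, 2, 3}
Tree: B1–B2, B2–B3, B3–B4

Every bag has size at most 3, so the width is 3 − 1 = 2 and tw(G) ≤ 2. For the lower bound, G contains the cycle 5–3–4–2–5, so G is not a forest; only forests have treewidth ≤ 1, hence tw(G) ≥ 2. Combining the bounds, tw(G) = 2.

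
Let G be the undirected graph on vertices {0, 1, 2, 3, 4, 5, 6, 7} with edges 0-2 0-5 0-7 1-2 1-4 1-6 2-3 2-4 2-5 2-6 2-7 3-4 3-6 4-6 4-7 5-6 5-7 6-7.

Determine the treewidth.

A width-3 tree decomposition is:
Bags: B1 = {1, 2, 4, 6}  B2 = {2, 4, 6, 7}  B3 = {2, 5, 6, 7}  B4 = {0, 2, 5, 7}  B5 = {2, 3, 4, 6}
Tree: B1–B2, B2–B3, B3–B4, B1–B5
Every bag has size at most 4, so the width is 4 − 1 = 3 and tw(G) ≤ 3. Conversely, {0, 2, 5, 7} is a clique of size 4, and the vertices of any clique must share a bag in every tree decomposition; so some bag has ≥ 4 vertices and tw(G) ≥ 3. Hence tw(G) = 3 exactly.

3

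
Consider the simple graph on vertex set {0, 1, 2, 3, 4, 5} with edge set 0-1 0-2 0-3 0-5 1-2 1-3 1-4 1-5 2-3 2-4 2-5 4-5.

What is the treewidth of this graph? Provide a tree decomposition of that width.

Each bag holds 4 vertices, so the decomposition has width 3, which upper-bounds the treewidth. For the lower bound, the 4 vertices {0, 1, 2, 3} are pairwise adjacent, and any tree decomposition puts a clique entirely inside one bag — forcing width ≥ 3. Combining the bounds, tw(G) = 3.

Treewidth 3.
One optimal decomposition is:
Bags: B1 = {0, 1, 2, 5}  B2 = {0, 1, 2, 3}  B3 = {1, 2, 4, 5}
Tree: B1–B2, B1–B3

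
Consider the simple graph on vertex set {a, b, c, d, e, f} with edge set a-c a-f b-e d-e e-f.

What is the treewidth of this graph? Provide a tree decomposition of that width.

Every bag has size at most 2, so the width is 2 − 1 = 1 and tw(G) ≤ 1. Since G has at least one edge (e.g. d–e), it is not an edgeless graph, so tw(G) ≥ 1. Combining the bounds, tw(G) = 1.

Treewidth 1.
One optimal decomposition is:
Bags: B1 = {d, e}  B2 = {e, f}  B3 = {a, f}  B4 = {a, c}  B5 = {b, e}
Tree: B1–B2, B2–B3, B3–B4, B2–B5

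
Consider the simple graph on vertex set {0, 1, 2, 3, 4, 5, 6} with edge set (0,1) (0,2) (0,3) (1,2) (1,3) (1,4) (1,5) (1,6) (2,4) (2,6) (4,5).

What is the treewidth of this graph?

2

A width-2 tree decomposition is:
Bags: B1 = {1, 2, 4}  B2 = {1, 2, 6}  B3 = {0, 1, 2}  B4 = {1, 4, 5}  B5 = {0, 1, 3}
Tree: B1–B2, B1–B3, B1–B4, B3–B5
Every bag has size at most 3, so the width is 3 − 1 = 2 and tw(G) ≤ 2. For the lower bound, the 3 vertices {0, 1, 2} are pairwise adjacent, and any tree decomposition puts a clique entirely inside one bag — forcing width ≥ 2. Combining the bounds, tw(G) = 2.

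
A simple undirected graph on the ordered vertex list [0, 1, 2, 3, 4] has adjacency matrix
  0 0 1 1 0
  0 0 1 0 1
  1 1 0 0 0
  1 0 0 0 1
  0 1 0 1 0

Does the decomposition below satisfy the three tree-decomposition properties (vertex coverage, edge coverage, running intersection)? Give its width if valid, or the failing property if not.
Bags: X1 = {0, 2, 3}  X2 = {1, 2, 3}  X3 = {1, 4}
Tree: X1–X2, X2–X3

No — edge (3,4) lies in no bag.

A tree decomposition must satisfy three properties: every vertex lies in some bag; for every edge, both endpoints lie together in some bag; and for every vertex, the bags containing it form a connected subtree. Here edge (3,4) lies in no bag, so the decomposition is invalid.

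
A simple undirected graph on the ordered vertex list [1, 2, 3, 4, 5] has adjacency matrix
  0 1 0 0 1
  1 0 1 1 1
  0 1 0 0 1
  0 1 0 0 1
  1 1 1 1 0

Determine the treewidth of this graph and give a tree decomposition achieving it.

Treewidth 2.
Bags: B1 = {1, 2, 5}  B2 = {2, 3, 5}  B3 = {2, 4, 5}
Tree: B1–B2, B1–B3

Each bag holds 3 vertices, so the decomposition has width 2, which upper-bounds the treewidth. On the other hand G contains the 3-clique {1, 2, 5}. A clique must lie in a single bag of any decomposition, so no decomposition can have width below 2. Therefore the treewidth is 2.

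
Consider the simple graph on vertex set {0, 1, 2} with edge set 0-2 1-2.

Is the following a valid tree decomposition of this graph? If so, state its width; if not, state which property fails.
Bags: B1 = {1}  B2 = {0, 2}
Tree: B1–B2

A tree decomposition must satisfy three properties: every vertex lies in some bag; for every edge, both endpoints lie together in some bag; and for every vertex, the bags containing it form a connected subtree. Here edge (2,1) lies in no bag, so the decomposition is invalid.

No — edge (2,1) lies in no bag.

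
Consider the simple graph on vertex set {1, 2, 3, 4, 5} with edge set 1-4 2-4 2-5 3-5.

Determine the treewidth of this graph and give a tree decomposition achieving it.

Each bag holds 2 vertices, so the decomposition has width 1, which upper-bounds the treewidth. Since G has at least one edge (e.g. 3–5), it is not an edgeless graph, so tw(G) ≥ 1. The upper and lower bounds meet at 1, so that is the treewidth.

Treewidth 1.
Bags: B1 = {3, 5}  B2 = {2, 5}  B3 = {2, 4}  B4 = {1, 4}
Tree: B1–B2, B2–B3, B3–B4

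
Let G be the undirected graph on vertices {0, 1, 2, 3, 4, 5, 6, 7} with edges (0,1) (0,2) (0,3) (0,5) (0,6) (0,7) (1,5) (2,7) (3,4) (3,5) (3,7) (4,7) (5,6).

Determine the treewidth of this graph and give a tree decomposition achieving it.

Treewidth 2.
One such decomposition:
Bags: B1 = {3, 4, 7}  B2 = {0, 3, 7}  B3 = {0, 2, 7}  B4 = {0, 3, 5}  B5 = {0, 1, 5}  B6 = {0, 5, 6}
Tree: B1–B2, B2–B3, B2–B4, B4–B5, B5–B6

Each bag holds 3 vertices, so the decomposition has width 2, which upper-bounds the treewidth. On the other hand G contains the 3-clique {0, 2, 7}. A clique must lie in a single bag of any decomposition, so no decomposition can have width below 2. Combining the bounds, tw(G) = 2.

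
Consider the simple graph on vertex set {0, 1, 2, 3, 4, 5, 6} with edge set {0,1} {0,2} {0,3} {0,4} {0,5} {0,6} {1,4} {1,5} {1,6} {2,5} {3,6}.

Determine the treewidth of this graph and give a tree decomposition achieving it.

The largest bag has 3 vertices, giving width 2; this decomposition certifies tw(G) ≤ 2. On the other hand G contains the 3-clique {0, 1, 4}. A clique must lie in a single bag of any decomposition, so no decomposition can have width below 2. Combining the bounds, tw(G) = 2.

Treewidth 2.
One optimal decomposition is:
Bags: B1 = {0, 1, 6}  B2 = {0, 3, 6}  B3 = {0, 1, 4}  B4 = {0, 1, 5}  B5 = {0, 2, 5}
Tree: B1–B2, B1–B3, B3–B4, B4–B5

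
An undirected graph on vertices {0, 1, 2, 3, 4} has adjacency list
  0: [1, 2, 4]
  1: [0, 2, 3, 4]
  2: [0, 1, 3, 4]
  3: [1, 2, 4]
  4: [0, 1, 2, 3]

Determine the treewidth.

A width-3 tree decomposition is:
Bags: B1 = {1, 2, 3, 4}  B2 = {0, 1, 2, 4}
Tree: B1–B2
Each bag holds 4 vertices, so the decomposition has width 3, which upper-bounds the treewidth. Conversely, {0, 1, 2, 4} is a clique of size 4, and the vertices of any clique must share a bag in every tree decomposition; so some bag has ≥ 4 vertices and tw(G) ≥ 3. Therefore the treewidth is 3.

3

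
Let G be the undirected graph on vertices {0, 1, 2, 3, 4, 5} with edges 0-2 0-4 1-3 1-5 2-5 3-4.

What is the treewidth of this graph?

2

A width-2 tree decomposition is:
Bags: B1 = {1, 3, 4}  B2 = {1, 4, 5}  B3 = {2, 4, 5}  B4 = {0, 2, 4}
Tree: B1–B2, B2–B3, B3–B4
Each bag holds 3 vertices, so the decomposition has width 2, which upper-bounds the treewidth. The edges 4–3–1–5–2–0–4 form a cycle, so G is not a tree and its treewidth is at least 2. Therefore the treewidth is 2.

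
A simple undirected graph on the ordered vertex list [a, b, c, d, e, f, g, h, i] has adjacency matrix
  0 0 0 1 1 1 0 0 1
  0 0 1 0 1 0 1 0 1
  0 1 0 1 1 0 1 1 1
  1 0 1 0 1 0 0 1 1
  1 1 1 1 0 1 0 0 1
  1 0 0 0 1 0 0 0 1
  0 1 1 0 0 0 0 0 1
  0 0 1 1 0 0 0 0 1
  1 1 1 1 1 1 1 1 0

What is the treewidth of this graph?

A width-3 tree decomposition is:
Bags: B1 = {c, d, e, i}  B2 = {b, c, e, i}  B3 = {a, d, e, i}  B4 = {a, e, f, i}  B5 = {c, d, h, i}  B6 = {b, c, g, i}
Tree: B1–B2, B1–B3, B3–B4, B1–B5, B2–B6
The largest bag has 4 vertices, giving width 3; this decomposition certifies tw(G) ≤ 3. For the lower bound, the 4 vertices {a, d, e, i} are pairwise adjacent, and any tree decomposition puts a clique entirely inside one bag — forcing width ≥ 3. Combining the bounds, tw(G) = 3.

3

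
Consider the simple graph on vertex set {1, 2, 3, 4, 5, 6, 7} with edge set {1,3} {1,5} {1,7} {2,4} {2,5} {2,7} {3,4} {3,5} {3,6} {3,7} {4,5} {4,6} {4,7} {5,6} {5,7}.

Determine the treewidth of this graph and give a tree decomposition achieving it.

Each bag holds 4 vertices, so the decomposition has width 3, which upper-bounds the treewidth. On the other hand G contains the 4-clique {2, 4, 5, 7}. A clique must lie in a single bag of any decomposition, so no decomposition can have width below 3. Combining the bounds, tw(G) = 3.

Treewidth 3.
One such decomposition:
Bags: B1 = {1, 3, 5, 7}  B2 = {3, 4, 5, 7}  B3 = {3, 4, 5, 6}  B4 = {2, 4, 5, 7}
Tree: B1–B2, B2–B3, B2–B4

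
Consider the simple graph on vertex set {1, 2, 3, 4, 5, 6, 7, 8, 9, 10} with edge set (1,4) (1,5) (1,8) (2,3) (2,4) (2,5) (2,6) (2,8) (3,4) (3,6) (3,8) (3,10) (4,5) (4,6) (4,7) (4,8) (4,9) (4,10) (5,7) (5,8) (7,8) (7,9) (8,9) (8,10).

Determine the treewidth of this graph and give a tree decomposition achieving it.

Each bag holds 4 vertices, so the decomposition has width 3, which upper-bounds the treewidth. On the other hand G contains the 4-clique {4, 7, 8, 9}. A clique must lie in a single bag of any decomposition, so no decomposition can have width below 3. Combining the bounds, tw(G) = 3.

Treewidth 3.
One such decomposition:
Bags: B1 = {4, 5, 7, 8}  B2 = {2, 4, 5, 8}  B3 = {2, 3, 4, 8}  B4 = {1, 4, 5, 8}  B5 = {3, 4, 8, 10}  B6 = {2, 3, 4, 6}  B7 = {4, 7, 8, 9}
Tree: B1–B2, B2–B3, B2–B4, B3–B5, B3–B6, B1–B7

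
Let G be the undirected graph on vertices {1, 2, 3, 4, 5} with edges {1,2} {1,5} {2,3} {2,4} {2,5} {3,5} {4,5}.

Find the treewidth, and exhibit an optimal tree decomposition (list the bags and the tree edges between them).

Each bag holds 3 vertices, so the decomposition has width 2, which upper-bounds the treewidth. Conversely, {1, 2, 5} is a clique of size 3, and the vertices of any clique must share a bag in every tree decomposition; so some bag has ≥ 3 vertices and tw(G) ≥ 2. The upper and lower bounds meet at 2, so that is the treewidth.

Treewidth 2.
One such decomposition:
Bags: B1 = {2, 3, 5}  B2 = {1, 2, 5}  B3 = {2, 4, 5}
Tree: B1–B2, B1–B3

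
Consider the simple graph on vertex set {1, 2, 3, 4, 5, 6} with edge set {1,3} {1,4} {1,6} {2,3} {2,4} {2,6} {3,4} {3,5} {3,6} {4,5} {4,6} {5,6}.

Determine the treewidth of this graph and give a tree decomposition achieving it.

Treewidth 3.
One optimal decomposition is:
Bags: B1 = {3, 4, 5, 6}  B2 = {2, 3, 4, 6}  B3 = {1, 3, 4, 6}
Tree: B1–B2, B2–B3

Each bag holds 4 vertices, so the decomposition has width 3, which upper-bounds the treewidth. On the other hand G contains the 4-clique {1, 3, 4, 6}. A clique must lie in a single bag of any decomposition, so no decomposition can have width below 3. Combining the bounds, tw(G) = 3.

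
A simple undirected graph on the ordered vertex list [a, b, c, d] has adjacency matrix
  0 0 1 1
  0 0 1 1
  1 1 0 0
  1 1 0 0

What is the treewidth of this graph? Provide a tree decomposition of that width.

Treewidth 2.
One such decomposition:
Bags: B1 = {b, c, d}  B2 = {a, c, d}
Tree: B1–B2

The largest bag has 3 vertices, giving width 2; this decomposition certifies tw(G) ≤ 2. The edges c–b–d–a–c form a cycle, so G is not a tree and its treewidth is at least 2. The upper and lower bounds meet at 2, so that is the treewidth.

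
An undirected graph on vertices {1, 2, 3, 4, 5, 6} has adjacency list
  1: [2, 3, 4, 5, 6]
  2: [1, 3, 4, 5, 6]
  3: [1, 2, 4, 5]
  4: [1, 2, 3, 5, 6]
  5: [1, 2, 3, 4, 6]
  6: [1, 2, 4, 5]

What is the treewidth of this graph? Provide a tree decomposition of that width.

Each bag holds 5 vertices, so the decomposition has width 4, which upper-bounds the treewidth. For the lower bound, the 5 vertices {1, 2, 3, 4, 5} are pairwise adjacent, and any tree decomposition puts a clique entirely inside one bag — forcing width ≥ 4. Hence tw(G) = 4 exactly.

Treewidth 4.
Bags: B1 = {1, 2, 4, 5, 6}  B2 = {1, 2, 3, 4, 5}
Tree: B1–B2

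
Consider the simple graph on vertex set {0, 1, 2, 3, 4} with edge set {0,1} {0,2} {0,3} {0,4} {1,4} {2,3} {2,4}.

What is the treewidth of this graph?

2

A width-2 tree decomposition is:
Bags: B1 = {0, 2, 4}  B2 = {0, 2, 3}  B3 = {0, 1, 4}
Tree: B1–B2, B1–B3
Each bag holds 3 vertices, so the decomposition has width 2, which upper-bounds the treewidth. Conversely, {0, 1, 4} is a clique of size 3, and the vertices of any clique must share a bag in every tree decomposition; so some bag has ≥ 3 vertices and tw(G) ≥ 2. Hence tw(G) = 2 exactly.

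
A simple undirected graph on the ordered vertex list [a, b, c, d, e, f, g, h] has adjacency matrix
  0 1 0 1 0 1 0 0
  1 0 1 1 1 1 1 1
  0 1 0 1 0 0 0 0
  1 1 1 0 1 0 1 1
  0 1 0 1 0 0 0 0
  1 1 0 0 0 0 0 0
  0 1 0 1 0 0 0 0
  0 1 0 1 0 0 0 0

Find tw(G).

2

A width-2 tree decomposition is:
Bags: B1 = {a, b, d}  B2 = {b, c, d}  B3 = {b, d, g}  B4 = {b, d, e}  B5 = {a, b, f}  B6 = {b, d, h}
Tree: B1–B2, B1–B3, B1–B4, B1–B5, B4–B6
Every bag has size at most 3, so the width is 3 − 1 = 2 and tw(G) ≤ 2. For the lower bound, the 3 vertices {b, d, g} are pairwise adjacent, and any tree decomposition puts a clique entirely inside one bag — forcing width ≥ 2. The upper and lower bounds meet at 2, so that is the treewidth.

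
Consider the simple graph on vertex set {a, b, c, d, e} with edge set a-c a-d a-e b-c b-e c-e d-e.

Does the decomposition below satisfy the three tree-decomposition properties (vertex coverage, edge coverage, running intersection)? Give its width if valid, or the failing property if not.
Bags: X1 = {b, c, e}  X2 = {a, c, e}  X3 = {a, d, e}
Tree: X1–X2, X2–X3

Checking the three conditions: (i) the bags cover all of {a, b, c, d, e}; (ii) for each edge, some bag contains both endpoints; (iii) the bags containing any fixed vertex form a subtree. All hold, so the decomposition is valid with width 3 − 1 = 2.

Yes; width 2.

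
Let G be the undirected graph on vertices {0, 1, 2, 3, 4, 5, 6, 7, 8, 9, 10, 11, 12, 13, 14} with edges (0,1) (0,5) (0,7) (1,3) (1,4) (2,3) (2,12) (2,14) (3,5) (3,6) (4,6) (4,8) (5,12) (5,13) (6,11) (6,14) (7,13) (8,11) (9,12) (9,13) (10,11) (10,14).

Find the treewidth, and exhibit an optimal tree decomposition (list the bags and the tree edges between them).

Every bag has size at most 4, so the width is 4 − 1 = 3 and tw(G) ≤ 3. For the lower bound: the 4 vertex sets {7,9,13}, {12}, {5}, {0,1,2,3} are disjoint, each induces a connected subgraph, and every pair is joined by at least one edge of G. Contracting each set to a single vertex therefore yields K_{4} as a minor, and since treewidth is minor-monotone, tw(G) ≥ tw(K_{4}) = 3. Therefore the treewidth is 3.

Treewidth 3.
One such decomposition:
Bags: B1 = {7, 9, 12, 13}  B2 = {5, 7, 12, 13}  B3 = {0, 5, 7, 12}  B4 = {0, 2, 5, 12}  B5 = {0, 2, 3, 5}  B6 = {0, 1, 2, 3}  B7 = {1, 2, 3, 14}  B8 = {1, 3, 6, 14}  B9 = {1, 4, 6, 14}  B10 = {4, 6, 10, 14}  B11 = {4, 6, 10, 11}  B12 = {4, 8, 10, 11}
Tree: B1–B2, B2–B3, B3–B4, B4–B5, B5–B6, B6–B7, B7–B8, B8–B9, B9–B10, B10–B11, B11–B12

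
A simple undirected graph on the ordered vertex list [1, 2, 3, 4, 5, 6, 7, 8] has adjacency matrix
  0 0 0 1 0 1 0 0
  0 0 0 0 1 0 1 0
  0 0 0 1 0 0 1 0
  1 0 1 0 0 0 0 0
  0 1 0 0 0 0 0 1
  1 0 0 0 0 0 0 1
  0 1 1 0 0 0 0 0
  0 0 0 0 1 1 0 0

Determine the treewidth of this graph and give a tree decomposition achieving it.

Treewidth 2.
One optimal decomposition is:
Bags: B1 = {1, 4, 6}  B2 = {3, 4, 6}  B3 = {3, 6, 7}  B4 = {2, 6, 7}  B5 = {2, 5, 6}  B6 = {5, 6, 8}
Tree: B1–B2, B2–B3, B3–B4, B4–B5, B5–B6

Every bag has size at most 3, so the width is 3 − 1 = 2 and tw(G) ≤ 2. Since 6–1–4–3–7–2–5–8–6 is a cycle in G, G is not acyclic. Forests are exactly the graphs of treewidth ≤ 1, so tw(G) ≥ 2. Therefore the treewidth is 2.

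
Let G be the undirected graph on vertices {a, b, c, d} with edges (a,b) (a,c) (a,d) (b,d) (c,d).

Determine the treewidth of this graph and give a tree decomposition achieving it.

Treewidth 2.
Bags: B1 = {a, c, d}  B2 = {a, b, d}
Tree: B1–B2

The largest bag has 3 vertices, giving width 2; this decomposition certifies tw(G) ≤ 2. On the other hand G contains the 3-clique {a, c, d}. A clique must lie in a single bag of any decomposition, so no decomposition can have width below 2. Combining the bounds, tw(G) = 2.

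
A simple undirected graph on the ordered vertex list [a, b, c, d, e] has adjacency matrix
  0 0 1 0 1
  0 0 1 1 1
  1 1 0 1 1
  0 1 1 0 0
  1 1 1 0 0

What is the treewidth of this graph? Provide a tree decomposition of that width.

Treewidth 2.
One such decomposition:
Bags: B1 = {b, c, e}  B2 = {a, c, e}  B3 = {b, c, d}
Tree: B1–B2, B1–B3

Each bag holds 3 vertices, so the decomposition has width 2, which upper-bounds the treewidth. Conversely, {b, c, d} is a clique of size 3, and the vertices of any clique must share a bag in every tree decomposition; so some bag has ≥ 3 vertices and tw(G) ≥ 2. Therefore the treewidth is 2.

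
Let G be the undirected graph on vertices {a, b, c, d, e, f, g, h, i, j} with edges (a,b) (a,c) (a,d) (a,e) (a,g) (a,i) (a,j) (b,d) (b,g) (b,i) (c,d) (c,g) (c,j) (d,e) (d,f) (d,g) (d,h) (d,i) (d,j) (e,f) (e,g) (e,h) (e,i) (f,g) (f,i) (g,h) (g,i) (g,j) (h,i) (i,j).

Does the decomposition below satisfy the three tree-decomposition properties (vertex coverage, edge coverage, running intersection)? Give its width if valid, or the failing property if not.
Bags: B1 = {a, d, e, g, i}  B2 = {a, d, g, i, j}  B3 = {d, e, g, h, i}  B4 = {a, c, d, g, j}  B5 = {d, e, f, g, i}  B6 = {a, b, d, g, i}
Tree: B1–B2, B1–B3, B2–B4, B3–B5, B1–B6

Vertex coverage: the bags together contain {a, b, c, d, e, f, g, h, i, j}, the full vertex set. Edge coverage: each edge of G has both endpoints in at least one bag. Running intersection: for every vertex, the bags containing it form a connected subtree. All three properties hold, so this is a valid tree decomposition of width max|bag| − 1 = 4, and hence tw(G) ≤ 4.

Yes; width 4.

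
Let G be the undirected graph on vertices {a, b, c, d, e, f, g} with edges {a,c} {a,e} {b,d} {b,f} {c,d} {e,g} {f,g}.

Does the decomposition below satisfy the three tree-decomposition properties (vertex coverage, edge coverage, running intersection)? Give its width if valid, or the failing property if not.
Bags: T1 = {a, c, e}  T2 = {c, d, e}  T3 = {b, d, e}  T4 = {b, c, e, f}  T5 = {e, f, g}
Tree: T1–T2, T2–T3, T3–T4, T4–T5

No — bags containing vertex c are not connected in the tree.

A tree decomposition must satisfy three properties: every vertex lies in some bag; for every edge, both endpoints lie together in some bag; and for every vertex, the bags containing it form a connected subtree. Here bags containing vertex c are not connected in the tree, so the decomposition is invalid.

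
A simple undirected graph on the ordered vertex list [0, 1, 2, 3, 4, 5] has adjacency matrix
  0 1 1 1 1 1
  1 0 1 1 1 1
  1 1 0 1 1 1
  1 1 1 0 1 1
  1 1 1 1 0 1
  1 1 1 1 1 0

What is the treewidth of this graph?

5

A width-5 tree decomposition is:
Bags: B1 = {0, 1, 2, 3, 4, 5}
Tree: (single bag)
With just one bag of size 6, the width is 6 − 1 = 5, so tw(G) ≤ 5. Conversely, {0, 1, 2, 3, 4, 5} is a clique of size 6, and the vertices of any clique must share a bag in every tree decomposition; so some bag has ≥ 6 vertices and tw(G) ≥ 5. The upper and lower bounds meet at 5, so that is the treewidth.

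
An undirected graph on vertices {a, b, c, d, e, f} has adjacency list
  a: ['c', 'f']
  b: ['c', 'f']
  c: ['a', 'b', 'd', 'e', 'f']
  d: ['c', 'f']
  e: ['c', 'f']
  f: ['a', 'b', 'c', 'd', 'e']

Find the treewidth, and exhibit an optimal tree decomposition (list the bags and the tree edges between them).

Every bag has size at most 3, so the width is 3 − 1 = 2 and tw(G) ≤ 2. On the other hand G contains the 3-clique {c, d, f}. A clique must lie in a single bag of any decomposition, so no decomposition can have width below 2. The upper and lower bounds meet at 2, so that is the treewidth.

Treewidth 2.
Bags: B1 = {c, e, f}  B2 = {b, c, f}  B3 = {c, d, f}  B4 = {a, c, f}
Tree: B1–B2, B2–B3, B2–B4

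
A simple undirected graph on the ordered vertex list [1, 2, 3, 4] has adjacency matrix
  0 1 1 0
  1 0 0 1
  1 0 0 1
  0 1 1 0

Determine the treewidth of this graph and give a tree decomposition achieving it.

Each bag holds 3 vertices, so the decomposition has width 2, which upper-bounds the treewidth. For the lower bound, G contains the cycle 1–3–4–2–1, so G is not a forest; only forests have treewidth ≤ 1, hence tw(G) ≥ 2. Therefore the treewidth is 2.

Treewidth 2.
Bags: B1 = {1, 3, 4}  B2 = {1, 2, 4}
Tree: B1–B2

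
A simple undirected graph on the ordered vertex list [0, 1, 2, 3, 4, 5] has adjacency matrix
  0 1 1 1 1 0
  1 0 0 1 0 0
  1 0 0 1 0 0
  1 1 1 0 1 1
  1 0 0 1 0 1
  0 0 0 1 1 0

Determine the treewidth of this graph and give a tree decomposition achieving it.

Every bag has size at most 3, so the width is 3 − 1 = 2 and tw(G) ≤ 2. For the lower bound, the 3 vertices {0, 1, 3} are pairwise adjacent, and any tree decomposition puts a clique entirely inside one bag — forcing width ≥ 2. Therefore the treewidth is 2.

Treewidth 2.
Bags: B1 = {0, 3, 4}  B2 = {0, 1, 3}  B3 = {3, 4, 5}  B4 = {0, 2, 3}
Tree: B1–B2, B1–B3, B1–B4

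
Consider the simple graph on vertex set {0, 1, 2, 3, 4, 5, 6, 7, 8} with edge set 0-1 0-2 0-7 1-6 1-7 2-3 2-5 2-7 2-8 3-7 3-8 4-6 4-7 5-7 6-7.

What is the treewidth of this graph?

2

A width-2 tree decomposition is:
Bags: B1 = {2, 3, 7}  B2 = {0, 2, 7}  B3 = {0, 1, 7}  B4 = {2, 3, 8}  B5 = {1, 6, 7}  B6 = {4, 6, 7}  B7 = {2, 5, 7}
Tree: B1–B2, B2–B3, B1–B4, B3–B5, B5–B6, B2–B7
Each bag holds 3 vertices, so the decomposition has width 2, which upper-bounds the treewidth. On the other hand G contains the 3-clique {2, 3, 8}. A clique must lie in a single bag of any decomposition, so no decomposition can have width below 2. Hence tw(G) = 2 exactly.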